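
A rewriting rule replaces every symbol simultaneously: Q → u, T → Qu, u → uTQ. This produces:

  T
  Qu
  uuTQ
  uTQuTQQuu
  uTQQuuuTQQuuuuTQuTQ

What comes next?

uTQQuuuuTQuTQuTQQuuuuTQuTQuTQuTQQuuuTQQuu

Applying the rule to each of the 19 symbols of uTQQuuuTQQuuuuTQuTQ gives the pieces uTQ Qu u u uTQ uTQ uTQ Qu u u uTQ uTQ uTQ uTQ Qu u uTQ Qu u, which concatenate to the answer.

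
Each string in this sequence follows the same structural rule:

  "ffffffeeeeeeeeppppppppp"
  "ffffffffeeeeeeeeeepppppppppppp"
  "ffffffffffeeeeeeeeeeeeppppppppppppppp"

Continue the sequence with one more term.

Each string has the form f^{2n} e^{2n+2} p^{3n}, where the shown terms are n = 3, 4, 5.
At n = 6 the blocks have lengths 12, 14, 18.

ffffffffffffeeeeeeeeeeeeeepppppppppppppppppp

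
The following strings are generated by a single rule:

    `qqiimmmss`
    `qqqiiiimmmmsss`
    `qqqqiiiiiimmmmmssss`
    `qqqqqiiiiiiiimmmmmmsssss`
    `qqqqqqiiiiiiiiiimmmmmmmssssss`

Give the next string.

qqqqqqqiiiiiiiiiiiimmmmmmmmsssssss

Each string has the form q^{n+1} i^{2n} m^{n+2} s^{n+1} (n = 1, 2, …).
Setting n = 6 gives 7, 12, 8, 7 characters in each block.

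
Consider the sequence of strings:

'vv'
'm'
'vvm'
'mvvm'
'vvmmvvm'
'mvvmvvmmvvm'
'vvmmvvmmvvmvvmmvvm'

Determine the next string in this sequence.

mvvmvvmmvvmvvmmvvmmvvmvvmmvvm

Each term (from the third on) is the two preceding terms concatenated in order: term 3 = vv·m = vvm.
The next term joins mvvmvvmmvvm and vvmmvvmmvvmvvmmvvm.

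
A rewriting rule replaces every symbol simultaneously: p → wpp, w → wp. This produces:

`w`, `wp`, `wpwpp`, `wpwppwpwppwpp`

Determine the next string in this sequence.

Rewriting the 13 symbols of wpwppwpwppwpp one by one yields wp wpp wp wpp wpp wp wpp wp wpp wpp wp wpp wpp; concatenated:

wpwppwpwppwppwpwppwpwppwppwpwppwpp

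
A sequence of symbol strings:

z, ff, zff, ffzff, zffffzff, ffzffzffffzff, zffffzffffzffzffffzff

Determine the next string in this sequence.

ffzffzffffzffzffffzffffzffzffffzff

From term 3 onward, concatenate the second-to-last term with the last: z·ff = zff, ff·zff = ffzff, …
The next term joins ffzffzffffzff and zffffzffffzffzffffzff.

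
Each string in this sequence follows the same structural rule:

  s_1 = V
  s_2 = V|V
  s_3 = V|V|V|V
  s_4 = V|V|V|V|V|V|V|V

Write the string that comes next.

V|V|V|V|V|V|V|V|V|V|V|V|V|V|V|V

Every step duplicates the string with '|' between the halves.
So the next term is two copies of V|V|V|V|V|V|V|V with '|' between the halves.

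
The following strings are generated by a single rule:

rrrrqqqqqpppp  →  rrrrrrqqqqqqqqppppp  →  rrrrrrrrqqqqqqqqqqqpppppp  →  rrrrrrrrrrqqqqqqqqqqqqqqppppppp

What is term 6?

The n-th term is 2n+2 r's then 3n+2 q's then n+3 p's (n = 1, 2, …).
At n = 6 the blocks have lengths 14, 20, 9.

rrrrrrrrrrrrrrqqqqqqqqqqqqqqqqqqqqppppppppp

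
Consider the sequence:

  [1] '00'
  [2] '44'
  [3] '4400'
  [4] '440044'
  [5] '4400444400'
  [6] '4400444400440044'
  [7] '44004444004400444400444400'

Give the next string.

440044440044004444004444004400444400440044

From term 3 onward, concatenate the last term with the second-to-last: 44·00 = 4400, 4400·44 = 440044, …
Continuing: 44004444004400444400444400 · 4400444400440044 gives term 8.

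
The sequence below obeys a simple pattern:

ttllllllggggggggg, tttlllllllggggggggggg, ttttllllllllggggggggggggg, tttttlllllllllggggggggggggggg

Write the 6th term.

tttttttlllllllllllggggggggggggggggggg

The n-th term is n-1 t's then n+3 l's then 2n+3 g's, where the shown terms are n = 3, 4, 5, 6.
For term 6, n = 8, so the run lengths are 7, 11, 19.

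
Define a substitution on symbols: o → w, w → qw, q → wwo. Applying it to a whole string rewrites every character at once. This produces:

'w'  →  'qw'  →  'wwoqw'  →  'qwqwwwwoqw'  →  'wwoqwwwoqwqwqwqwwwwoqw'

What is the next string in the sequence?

Rewriting the 22 symbols of wwoqwwwoqwqwqwqwwwwoqw one by one yields qw qw w wwo qw qw qw w wwo qw wwo qw wwo qw wwo qw qw qw qw w wwo qw; concatenated:

qwqwwwwoqwqwqwwwwoqwwwoqwwwoqwwwoqwqwqwqwwwwoqw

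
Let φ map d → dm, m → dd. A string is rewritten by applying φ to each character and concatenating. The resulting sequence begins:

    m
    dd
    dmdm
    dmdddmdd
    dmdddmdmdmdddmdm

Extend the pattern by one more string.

dmdddmdmdmdddmdddmdddmdmdmdddmdd

φ(dmdddmdmdmdddmdm) expands symbol-by-symbol to dm dd dm dm dm dd dm dd dm dd dm dm dm dd dm dd; joining the 16 pieces gives the next term.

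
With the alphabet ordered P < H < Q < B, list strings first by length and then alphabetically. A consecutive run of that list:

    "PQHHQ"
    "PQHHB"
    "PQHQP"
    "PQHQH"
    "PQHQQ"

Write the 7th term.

Continuing the enumeration 2 steps past PQHQQ: PQHQQ → PQHQB → (answer).

PQHBP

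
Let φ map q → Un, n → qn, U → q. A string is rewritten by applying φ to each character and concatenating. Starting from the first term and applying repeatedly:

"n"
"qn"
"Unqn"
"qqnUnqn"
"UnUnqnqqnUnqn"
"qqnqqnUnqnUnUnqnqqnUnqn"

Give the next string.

UnUnqnUnUnqnqqnUnqnqqnqqnUnqnUnUnqnqqnUnqn

φ(qqnqqnUnqnUnUnqnqqnUnqn) expands symbol-by-symbol to Un Un qn Un Un qn q qn Un qn q qn q qn Un qn Un Un qn q qn Un qn; joining the 23 pieces gives the next term.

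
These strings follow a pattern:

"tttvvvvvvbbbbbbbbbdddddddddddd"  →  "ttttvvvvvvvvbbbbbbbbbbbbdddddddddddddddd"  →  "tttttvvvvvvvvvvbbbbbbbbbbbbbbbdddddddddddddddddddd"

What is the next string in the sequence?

Term n consists of n t's, followed by 2n v's, followed by 3n b's, followed by 4n d's, where the shown terms are n = 3, 4, 5.
At n = 6 the blocks have lengths 6, 12, 18, 24.

ttttttvvvvvvvvvvvvbbbbbbbbbbbbbbbbbbdddddddddddddddddddddddd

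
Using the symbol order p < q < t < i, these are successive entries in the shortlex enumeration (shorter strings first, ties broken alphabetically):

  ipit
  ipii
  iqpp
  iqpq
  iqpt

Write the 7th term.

iqqp

Stepping forward 2 times from iqpt: iqpt → iqpi, then the target.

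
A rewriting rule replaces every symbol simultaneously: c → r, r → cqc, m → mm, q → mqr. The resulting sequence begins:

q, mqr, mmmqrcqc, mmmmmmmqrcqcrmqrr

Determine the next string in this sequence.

Rewriting the 17 symbols of mmmmmmmqrcqcrmqrr one by one yields mm mm mm mm mm mm mm mqr cqc r mqr r cqc mm mqr cqc cqc; concatenated:

mmmmmmmmmmmmmmmqrcqcrmqrrcqcmmmqrcqccqc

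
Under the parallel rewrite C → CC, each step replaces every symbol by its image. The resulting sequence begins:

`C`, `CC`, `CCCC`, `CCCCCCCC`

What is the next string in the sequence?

CCCCCCCCCCCCCCCC

Expanding CCCCCCCC: C→CC, C→CC, C→CC, C→CC, C→CC, C→CC, C→CC, C→CC. Concatenated: CC CC CC CC CC CC CC CC.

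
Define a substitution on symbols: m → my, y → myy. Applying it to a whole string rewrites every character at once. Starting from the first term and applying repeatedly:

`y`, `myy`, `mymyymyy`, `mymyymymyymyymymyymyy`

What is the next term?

mymyymymyymyymymyymymyymyymymyymyymymyymymyymyymymyymyy

Applying the rule to each of the 21 symbols of mymyymymyymyymymyymyy gives the pieces my myy my myy myy my myy my myy myy my myy myy my myy my myy myy my myy myy, which concatenate to the answer.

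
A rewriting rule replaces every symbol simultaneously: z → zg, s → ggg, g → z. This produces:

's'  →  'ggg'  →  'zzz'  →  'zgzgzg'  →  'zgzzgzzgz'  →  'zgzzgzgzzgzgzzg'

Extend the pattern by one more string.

φ(zgzzgzgzzgzgzzg) expands symbol-by-symbol to zg z zg zg z zg z zg zg z zg z zg zg z; joining the 15 pieces gives the next term.

zgzzgzgzzgzzgzgzzgzzgzgz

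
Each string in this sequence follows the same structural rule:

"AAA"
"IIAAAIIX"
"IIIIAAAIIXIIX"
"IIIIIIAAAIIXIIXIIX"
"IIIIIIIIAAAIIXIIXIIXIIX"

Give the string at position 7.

Each term wraps the previous one in II on the left and IIX on the right.
From IIIIIIIIAAAIIXIIXIIXIIX, 2 further steps: IIIIIIIIAAAIIXIIXIIXIIX → IIIIIIIIIIAAAIIXIIXIIXIIXIIX → (answer).

IIIIIIIIIIIIAAAIIXIIXIIXIIXIIXIIX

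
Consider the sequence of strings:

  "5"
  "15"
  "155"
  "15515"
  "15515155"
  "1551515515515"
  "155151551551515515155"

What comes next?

1551515515515155151551551515515515

From term 3 onward, concatenate the last term with the second-to-last: 15·5 = 155, 155·15 = 15515, …
Continuing: 155151551551515515155 · 1551515515515 gives term 8.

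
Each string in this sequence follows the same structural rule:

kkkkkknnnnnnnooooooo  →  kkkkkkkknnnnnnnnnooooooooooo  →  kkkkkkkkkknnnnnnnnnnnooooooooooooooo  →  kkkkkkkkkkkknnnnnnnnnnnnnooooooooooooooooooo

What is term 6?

Term n consists of 2n+2 k's, followed by 2n+3 n's, followed by 4n-1 o's, where the shown terms are n = 2, 3, 4, 5.
For term 6, n = 7, so the run lengths are 16, 17, 27.

kkkkkkkkkkkkkkkknnnnnnnnnnnnnnnnnooooooooooooooooooooooooooo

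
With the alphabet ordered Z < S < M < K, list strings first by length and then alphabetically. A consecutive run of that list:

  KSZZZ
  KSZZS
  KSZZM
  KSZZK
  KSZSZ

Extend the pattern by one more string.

The successor of KSZSZ increments the rightmost position that isn't already K and resets every position after it to Z.

KSZSS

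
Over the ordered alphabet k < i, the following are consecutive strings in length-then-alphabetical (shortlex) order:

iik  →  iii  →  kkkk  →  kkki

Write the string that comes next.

The successor of kkki increments the rightmost position that isn't already i and resets every position after it to k.

kkik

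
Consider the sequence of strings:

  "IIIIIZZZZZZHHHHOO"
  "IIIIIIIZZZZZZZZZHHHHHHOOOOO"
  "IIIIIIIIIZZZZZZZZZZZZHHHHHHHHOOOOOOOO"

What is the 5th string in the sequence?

IIIIIIIIIIIIIZZZZZZZZZZZZZZZZZZHHHHHHHHHHHHOOOOOOOOOOOOOO

Term n consists of 2n+3 I's, followed by 3n+3 Z's, followed by 2n+2 H's, followed by 3n-1 O's (n = 1, 2, …).
For term 5, n = 5, so the run lengths are 13, 18, 12, 14.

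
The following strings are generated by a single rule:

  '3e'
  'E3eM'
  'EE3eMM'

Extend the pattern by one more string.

Each term wraps the previous one in E on the left and M on the right.
So the next term is E·EE3eMM·M.

EEE3eMMM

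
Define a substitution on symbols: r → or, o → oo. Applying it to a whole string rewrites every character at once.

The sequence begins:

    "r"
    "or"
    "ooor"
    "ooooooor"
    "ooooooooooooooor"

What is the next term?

ooooooooooooooooooooooooooooooor

Replace each of the 16 characters of ooooooooooooooor in place — oo oo oo oo oo oo oo oo oo oo oo oo oo oo oo or — and concatenate.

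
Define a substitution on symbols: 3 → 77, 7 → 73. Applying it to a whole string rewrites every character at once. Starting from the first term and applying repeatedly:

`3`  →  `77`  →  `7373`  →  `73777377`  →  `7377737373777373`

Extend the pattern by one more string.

Applying the rule to each of the 16 symbols of 7377737373777373 gives the pieces 73 77 73 73 73 77 73 77 73 77 73 73 73 77 73 77, which concatenate to the answer.

73777373737773777377737373777377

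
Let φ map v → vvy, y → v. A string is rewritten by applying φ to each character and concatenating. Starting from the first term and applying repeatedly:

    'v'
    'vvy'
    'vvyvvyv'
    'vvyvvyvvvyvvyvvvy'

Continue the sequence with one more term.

vvyvvyvvvyvvyvvvyvvyvvyvvvyvvyvvvyvvyvvyv

Applying the rule to each of the 17 symbols of vvyvvyvvvyvvyvvvy gives the pieces vvy vvy v vvy vvy v vvy vvy vvy v vvy vvy v vvy vvy vvy v, which concatenate to the answer.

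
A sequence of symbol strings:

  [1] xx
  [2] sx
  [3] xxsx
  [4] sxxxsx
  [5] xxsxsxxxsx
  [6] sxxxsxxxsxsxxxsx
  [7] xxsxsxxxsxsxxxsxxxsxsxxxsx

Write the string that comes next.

sxxxsxxxsxsxxxsxxxsxsxxxsxsxxxsxxxsxsxxxsx

From term 3 onward, concatenate the second-to-last term with the last: xx·sx = xxsx, sx·xxsx = sxxxsx, …
Continuing: sxxxsxxxsxsxxxsx · xxsxsxxxsxsxxxsxxxsxsxxxsx gives term 8.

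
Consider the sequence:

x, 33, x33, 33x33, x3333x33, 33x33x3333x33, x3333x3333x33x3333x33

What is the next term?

Each term (from the third on) is the two preceding terms concatenated in order: term 3 = x·33 = x33.
The next term joins 33x33x3333x33 and x3333x3333x33x3333x33.

33x33x3333x33x3333x3333x33x3333x33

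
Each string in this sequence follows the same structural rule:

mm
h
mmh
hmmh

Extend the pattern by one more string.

mmhhmmh

Each term (from the third on) is the two preceding terms concatenated in order: term 3 = mm·h = mmh.
Continuing: mmh · hmmh gives term 5.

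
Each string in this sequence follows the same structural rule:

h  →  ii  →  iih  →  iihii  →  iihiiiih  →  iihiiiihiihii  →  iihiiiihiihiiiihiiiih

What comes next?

iihiiiihiihiiiihiiiihiihiiiihiihii

This is a Fibonacci-style word recurrence s(k) = s(k−1)·s(k−2): e.g. ii·h = iih.
Continuing: iihiiiihiihiiiihiiiih · iihiiiihiihii gives term 8.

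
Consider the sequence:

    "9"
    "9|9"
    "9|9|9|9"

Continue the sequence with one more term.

Each string is two copies of the previous one joined by '|'.
Doubling 9|9|9|9 with '|' between the halves:

9|9|9|9|9|9|9|9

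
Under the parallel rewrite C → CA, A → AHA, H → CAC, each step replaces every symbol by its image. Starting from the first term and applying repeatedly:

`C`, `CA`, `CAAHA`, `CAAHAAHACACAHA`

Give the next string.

Replace each of the 14 characters of CAAHAAHACACAHA in place — CA AHA AHA CAC AHA AHA CAC AHA CA AHA CA AHA CAC AHA — and concatenate.

CAAHAAHACACAHAAHACACAHACAAHACAAHACACAHA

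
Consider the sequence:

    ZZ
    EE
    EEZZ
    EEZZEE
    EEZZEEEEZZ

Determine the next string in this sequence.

EEZZEEEEZZEEZZEE

Each term (from the third on) is the previous term followed by the one before it: term 3 = EE·ZZ = EEZZ.
Continuing: EEZZEEEEZZ · EEZZEE gives term 6.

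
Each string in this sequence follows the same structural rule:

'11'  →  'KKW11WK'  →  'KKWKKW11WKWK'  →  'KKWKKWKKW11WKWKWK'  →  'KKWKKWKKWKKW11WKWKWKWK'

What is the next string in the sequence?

s(k+1) = KKW·s(k)·WK, so each term gains KKW as a prefix and WK as a suffix.
Applying this once more to KKWKKWKKWKKW11WKWKWKWK:

KKWKKWKKWKKWKKW11WKWKWKWKWK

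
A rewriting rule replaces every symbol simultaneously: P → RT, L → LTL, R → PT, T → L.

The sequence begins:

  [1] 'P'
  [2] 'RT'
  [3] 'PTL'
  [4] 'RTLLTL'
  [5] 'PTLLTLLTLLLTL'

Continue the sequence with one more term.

RTLLTLLTLLLTLLTLLLTLLTLLTLLLTL

Applying the rule to each of the 13 symbols of PTLLTLLTLLLTL gives the pieces RT L LTL LTL L LTL LTL L LTL LTL LTL L LTL, which concatenate to the answer.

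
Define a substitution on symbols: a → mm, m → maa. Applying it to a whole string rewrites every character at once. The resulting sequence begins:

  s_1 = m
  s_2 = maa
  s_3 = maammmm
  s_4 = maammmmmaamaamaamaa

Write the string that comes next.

Rewriting the 19 symbols of maammmmmaamaamaamaa one by one yields maa mm mm maa maa maa maa maa mm mm maa mm mm maa mm mm maa mm mm; concatenated:

maammmmmaamaamaamaamaammmmmaammmmmaammmmmaammmm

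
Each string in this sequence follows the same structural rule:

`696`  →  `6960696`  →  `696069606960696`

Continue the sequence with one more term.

s(k+1) = s(k)·0·s(k) — each term doubles the last with '0' between the halves.
Doubling 696069606960696 with '0' between the halves:

6960696069606960696069606960696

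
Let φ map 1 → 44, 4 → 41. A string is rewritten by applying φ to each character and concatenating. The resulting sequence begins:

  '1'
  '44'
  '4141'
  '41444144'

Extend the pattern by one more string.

Expanding 41444144: 4→41, 1→44, 4→41, 4→41, 4→41, 1→44, 4→41, 4→41. Concatenated: 41 44 41 41 41 44 41 41.

4144414141444141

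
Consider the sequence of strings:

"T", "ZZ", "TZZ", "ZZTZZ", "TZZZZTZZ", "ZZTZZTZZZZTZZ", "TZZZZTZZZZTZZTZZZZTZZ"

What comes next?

ZZTZZTZZZZTZZTZZZZTZZZZTZZTZZZZTZZ

From term 3 onward, concatenate the second-to-last term with the last: T·ZZ = TZZ, ZZ·TZZ = ZZTZZ, …
Continuing: ZZTZZTZZZZTZZ · TZZZZTZZZZTZZTZZZZTZZ gives term 8.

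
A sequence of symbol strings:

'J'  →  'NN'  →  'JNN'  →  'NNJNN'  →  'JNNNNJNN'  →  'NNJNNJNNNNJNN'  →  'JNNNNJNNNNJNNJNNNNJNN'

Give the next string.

From term 3 onward, concatenate the second-to-last term with the last: J·NN = JNN, NN·JNN = NNJNN, …
The next term joins NNJNNJNNNNJNN and JNNNNJNNNNJNNJNNNNJNN.

NNJNNJNNNNJNNJNNNNJNNNNJNNJNNNNJNN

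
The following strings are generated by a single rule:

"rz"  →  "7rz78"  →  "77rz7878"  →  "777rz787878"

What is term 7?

Each term wraps the previous one in 7 on the left and 78 on the right.
From 777rz787878, 3 further steps: 777rz787878 → 7777rz78787878 → 77777rz7878787878 → (answer).

777777rz787878787878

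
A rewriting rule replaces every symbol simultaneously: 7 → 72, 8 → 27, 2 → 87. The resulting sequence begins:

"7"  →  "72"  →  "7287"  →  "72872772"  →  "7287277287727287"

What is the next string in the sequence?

Rewriting the 16 symbols of 7287277287727287 one by one yields 72 87 27 72 87 72 72 87 27 72 72 87 72 87 27 72; concatenated:

72872772877272872772728772872772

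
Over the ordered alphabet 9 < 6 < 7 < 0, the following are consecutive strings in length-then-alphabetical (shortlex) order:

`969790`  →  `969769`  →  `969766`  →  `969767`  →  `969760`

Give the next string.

The successor of 969760 increments the rightmost position that isn't already 0 and resets every position after it to 9.

969779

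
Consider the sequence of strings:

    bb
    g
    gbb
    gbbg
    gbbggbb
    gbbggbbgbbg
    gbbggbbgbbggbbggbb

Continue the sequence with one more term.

From term 3 onward, concatenate the last term with the second-to-last: g·bb = gbb, gbb·g = gbbg, …
The next term joins gbbggbbgbbggbbggbb and gbbggbbgbbg.

gbbggbbgbbggbbggbbgbbggbbgbbg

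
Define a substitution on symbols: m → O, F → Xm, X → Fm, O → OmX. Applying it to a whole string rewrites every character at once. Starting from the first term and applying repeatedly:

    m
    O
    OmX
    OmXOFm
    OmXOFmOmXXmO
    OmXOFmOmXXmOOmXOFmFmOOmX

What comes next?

OmXOFmOmXXmOOmXOFmFmOOmXOmXOFmOmXXmOXmOOmXOmXOFm

Applying the rule to each of the 24 symbols of OmXOFmOmXXmOOmXOFmFmOOmX gives the pieces OmX O Fm OmX Xm O OmX O Fm Fm O OmX OmX O Fm OmX Xm O Xm O OmX OmX O Fm, which concatenate to the answer.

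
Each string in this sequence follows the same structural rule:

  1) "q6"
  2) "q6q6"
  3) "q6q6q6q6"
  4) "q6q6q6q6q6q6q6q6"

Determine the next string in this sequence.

q6q6q6q6q6q6q6q6q6q6q6q6q6q6q6q6

s(k+1) = s(k)·s(k) — each term doubles the last.
One more doubling of q6q6q6q6q6q6q6q6 gives the answer.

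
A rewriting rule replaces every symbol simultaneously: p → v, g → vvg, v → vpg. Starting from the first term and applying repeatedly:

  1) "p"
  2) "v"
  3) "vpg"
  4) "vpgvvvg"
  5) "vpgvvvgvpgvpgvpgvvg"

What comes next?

vpgvvvgvpgvpgvpgvvgvpgvvvgvpgvvvgvpgvvvgvpgvpgvvg

Replace each of the 19 characters of vpgvvvgvpgvpgvpgvvg in place — vpg v vvg vpg vpg vpg vvg vpg v vvg vpg v vvg vpg v vvg vpg vpg vvg — and concatenate.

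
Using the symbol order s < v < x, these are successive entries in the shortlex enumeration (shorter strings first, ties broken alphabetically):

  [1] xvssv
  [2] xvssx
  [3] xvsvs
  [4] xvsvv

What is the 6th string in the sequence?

Stepping forward 2 times from xvsvv: xvsvv → xvsvx, then the target.

xvsxs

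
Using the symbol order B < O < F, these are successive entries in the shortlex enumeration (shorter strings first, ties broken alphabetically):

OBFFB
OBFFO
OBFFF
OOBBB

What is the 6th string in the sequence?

OOBBF

Continuing the enumeration 2 steps past OOBBB: OOBBB → OOBBO → (answer).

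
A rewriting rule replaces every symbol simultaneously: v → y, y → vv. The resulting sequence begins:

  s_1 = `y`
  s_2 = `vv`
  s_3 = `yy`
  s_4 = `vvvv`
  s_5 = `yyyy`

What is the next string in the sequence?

Expanding yyyy: y→vv, y→vv, y→vv, y→vv. Concatenated: vv vv vv vv.

vvvvvvvv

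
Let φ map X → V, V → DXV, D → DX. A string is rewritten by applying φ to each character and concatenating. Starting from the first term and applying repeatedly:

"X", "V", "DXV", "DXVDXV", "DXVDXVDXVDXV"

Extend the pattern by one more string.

DXVDXVDXVDXVDXVDXVDXVDXV

Rewriting each symbol of DXVDXVDXVDXV: D→DX, X→V, V→DXV, D→DX, X→V, V→DXV, D→DX, X→V, V→DXV, D→DX, X→V, V→DXV, which concatenates to DX V DXV DX V DXV DX V DXV DX V DXV.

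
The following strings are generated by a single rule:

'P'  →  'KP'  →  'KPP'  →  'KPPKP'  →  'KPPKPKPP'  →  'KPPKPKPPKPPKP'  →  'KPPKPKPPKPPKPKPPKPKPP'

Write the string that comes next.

This is a Fibonacci-style word recurrence s(k) = s(k−1)·s(k−2): e.g. KP·P = KPP.
So term 8 is KPPKPKPPKPPKPKPPKPKPP·KPPKPKPPKPPKP.

KPPKPKPPKPPKPKPPKPKPPKPPKPKPPKPPKP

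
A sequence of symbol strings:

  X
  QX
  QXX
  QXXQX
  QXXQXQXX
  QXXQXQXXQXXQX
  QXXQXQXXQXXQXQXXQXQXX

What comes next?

From term 3 onward, concatenate the last term with the second-to-last: QX·X = QXX, QXX·QX = QXXQX, …
Continuing: QXXQXQXXQXXQXQXXQXQXX · QXXQXQXXQXXQX gives term 8.

QXXQXQXXQXXQXQXXQXQXXQXXQXQXXQXXQX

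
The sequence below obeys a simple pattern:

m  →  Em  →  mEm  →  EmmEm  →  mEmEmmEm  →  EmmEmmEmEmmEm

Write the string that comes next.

From term 3 onward, concatenate the second-to-last term with the last: m·Em = mEm, Em·mEm = EmmEm, …
So term 7 is mEmEmmEm·EmmEmmEmEmmEm.

mEmEmmEmEmmEmmEmEmmEm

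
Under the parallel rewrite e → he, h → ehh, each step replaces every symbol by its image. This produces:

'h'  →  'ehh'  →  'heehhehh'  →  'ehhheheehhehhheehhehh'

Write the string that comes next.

Replace each of the 21 characters of ehhheheehhehhheehhehh in place — he ehh ehh ehh he ehh he he ehh ehh he ehh ehh ehh he he ehh ehh he ehh ehh — and concatenate.

heehhehhehhheehhheheehhehhheehhehhehhheheehhehhheehhehh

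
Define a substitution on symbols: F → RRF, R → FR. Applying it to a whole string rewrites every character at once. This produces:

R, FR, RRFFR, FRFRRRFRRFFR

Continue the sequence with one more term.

Rewriting each symbol of FRFRRRFRRFFR: F→RRF, R→FR, F→RRF, R→FR, R→FR, R→FR, F→RRF, R→FR, R→FR, F→RRF, F→RRF, R→FR, which concatenates to RRF FR RRF FR FR FR RRF FR FR RRF RRF FR.

RRFFRRRFFRFRFRRRFFRFRRRFRRFFR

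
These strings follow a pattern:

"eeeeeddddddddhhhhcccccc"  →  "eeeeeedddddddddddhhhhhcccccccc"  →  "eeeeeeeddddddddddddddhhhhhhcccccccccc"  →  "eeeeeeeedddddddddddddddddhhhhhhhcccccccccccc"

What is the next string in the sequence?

eeeeeeeeeddddddddddddddddddddhhhhhhhhcccccccccccccc

Each string has the form e^{n+3} d^{3n+2} h^{n+2} c^{2n+2}, where the shown terms are n = 2, 3, 4, 5.
For the next term, n = 6, so the run lengths are 9, 20, 8, 14.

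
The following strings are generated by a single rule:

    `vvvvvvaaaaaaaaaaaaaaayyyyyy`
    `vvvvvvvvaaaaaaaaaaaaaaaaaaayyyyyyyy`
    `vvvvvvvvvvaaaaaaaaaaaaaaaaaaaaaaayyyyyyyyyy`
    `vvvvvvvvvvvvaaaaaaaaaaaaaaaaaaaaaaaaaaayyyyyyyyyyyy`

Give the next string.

vvvvvvvvvvvvvvaaaaaaaaaaaaaaaaaaaaaaaaaaaaaaayyyyyyyyyyyyyy

Each string has the form v^{2n} a^{4n+3} y^{2n}, where the shown terms are n = 3, 4, 5, 6.
For the next term, n = 7, so the run lengths are 14, 31, 14.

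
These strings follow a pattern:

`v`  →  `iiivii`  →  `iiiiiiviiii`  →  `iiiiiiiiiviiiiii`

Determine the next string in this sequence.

Each term wraps the previous one in iii on the left and ii on the right.
One more step from iiiiiiiiiviiiiii gives the answer.

iiiiiiiiiiiiviiiiiiii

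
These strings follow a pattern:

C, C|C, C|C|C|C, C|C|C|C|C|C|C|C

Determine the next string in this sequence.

Each string is two copies of the previous one joined by '|'.
Doubling C|C|C|C|C|C|C|C with '|' between the halves:

C|C|C|C|C|C|C|C|C|C|C|C|C|C|C|C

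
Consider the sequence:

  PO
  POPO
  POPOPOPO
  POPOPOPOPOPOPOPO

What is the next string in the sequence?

POPOPOPOPOPOPOPOPOPOPOPOPOPOPOPO

Every step duplicates the string.
One more doubling of POPOPOPOPOPOPOPO gives the answer.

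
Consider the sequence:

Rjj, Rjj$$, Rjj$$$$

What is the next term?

The strings grow by a fixed suffix $$ each time.
Applying this once more to Rjj$$$$:

Rjj$$$$$$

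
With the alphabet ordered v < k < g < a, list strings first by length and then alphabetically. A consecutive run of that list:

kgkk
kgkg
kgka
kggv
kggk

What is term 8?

Advancing 3 positions from kggk through kggk → kggg → kgga reaches term 8.

kgav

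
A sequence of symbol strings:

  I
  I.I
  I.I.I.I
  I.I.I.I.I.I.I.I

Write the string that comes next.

s(k+1) = s(k)·.·s(k) — each term doubles the last with '.' between the halves.
Doubling I.I.I.I.I.I.I.I with '.' between the halves:

I.I.I.I.I.I.I.I.I.I.I.I.I.I.I.I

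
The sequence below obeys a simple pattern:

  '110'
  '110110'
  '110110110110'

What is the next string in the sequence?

s(k+1) = s(k)·s(k) — each term doubles the last.
So the next term is two copies of 110110110110.

110110110110110110110110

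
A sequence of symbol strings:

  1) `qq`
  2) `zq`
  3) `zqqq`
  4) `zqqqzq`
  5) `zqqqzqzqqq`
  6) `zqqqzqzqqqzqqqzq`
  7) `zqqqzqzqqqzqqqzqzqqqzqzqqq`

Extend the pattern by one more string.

zqqqzqzqqqzqqqzqzqqqzqzqqqzqqqzqzqqqzqqqzq

Each term (from the third on) is the previous term followed by the one before it: term 3 = zq·qq = zqqq.
So term 8 is zqqqzqzqqqzqqqzqzqqqzqzqqq·zqqqzqzqqqzqqqzq.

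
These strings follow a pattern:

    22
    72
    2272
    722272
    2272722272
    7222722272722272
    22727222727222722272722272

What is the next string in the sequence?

This is a Fibonacci-style word recurrence s(k) = s(k−2)·s(k−1): e.g. 22·72 = 2272.
So term 8 is 7222722272722272·22727222727222722272722272.

722272227272227222727222727222722272722272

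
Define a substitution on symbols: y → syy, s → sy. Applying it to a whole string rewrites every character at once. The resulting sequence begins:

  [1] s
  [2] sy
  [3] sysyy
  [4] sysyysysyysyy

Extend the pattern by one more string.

Applying the rule to each of the 13 symbols of sysyysysyysyy gives the pieces sy syy sy syy syy sy syy sy syy syy sy syy syy, which concatenate to the answer.

sysyysysyysyysysyysysyysyysysyysyy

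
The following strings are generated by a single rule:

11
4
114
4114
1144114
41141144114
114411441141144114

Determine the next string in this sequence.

From term 3 onward, concatenate the second-to-last term with the last: 11·4 = 114, 4·114 = 4114, …
The next term joins 41141144114 and 114411441141144114.

41141144114114411441141144114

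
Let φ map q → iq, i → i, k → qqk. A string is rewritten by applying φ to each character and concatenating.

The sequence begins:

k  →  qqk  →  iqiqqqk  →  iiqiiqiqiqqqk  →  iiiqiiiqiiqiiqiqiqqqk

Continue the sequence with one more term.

Applying the rule to each of the 21 symbols of iiiqiiiqiiqiiqiqiqqqk gives the pieces i i i iq i i i iq i i iq i i iq i iq i iq iq iq qqk, which concatenate to the answer.

iiiiqiiiiqiiiqiiiqiiqiiqiqiqqqk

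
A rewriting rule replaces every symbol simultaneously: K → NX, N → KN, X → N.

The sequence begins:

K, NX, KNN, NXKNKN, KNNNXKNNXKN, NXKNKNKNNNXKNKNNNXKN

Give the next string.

Rewriting the 20 symbols of NXKNKNKNNNXKNKNNNXKN one by one yields KN N NX KN NX KN NX KN KN KN N NX KN NX KN KN KN N NX KN; concatenated:

KNNNXKNNXKNNXKNKNKNNNXKNNXKNKNKNNNXKN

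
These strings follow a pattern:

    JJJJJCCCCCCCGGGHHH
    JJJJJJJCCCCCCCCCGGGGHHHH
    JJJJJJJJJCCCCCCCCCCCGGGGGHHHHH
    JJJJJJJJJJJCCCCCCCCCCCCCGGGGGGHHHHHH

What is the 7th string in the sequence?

Reading off run lengths: J runs 5, 7, 9, 11; C runs 7, 9, 11, 13; G runs 3, 4, 5, 6; H runs 3, 4, 5, 6 — each is linear in n, where the shown terms are n = 3, 4, 5, 6.
Setting n = 9 gives 17, 19, 9, 9 characters in each block.

JJJJJJJJJJJJJJJJJCCCCCCCCCCCCCCCCCCCGGGGGGGGGHHHHHHHHH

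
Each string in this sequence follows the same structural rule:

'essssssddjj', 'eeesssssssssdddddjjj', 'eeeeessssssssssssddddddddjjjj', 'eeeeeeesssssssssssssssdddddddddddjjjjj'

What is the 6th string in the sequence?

Each string has the form e^{2n-1} s^{3n+3} d^{3n-1} j^{n+1} (n = 1, 2, …).
Setting n = 6 gives 11, 21, 17, 7 characters in each block.

eeeeeeeeeeesssssssssssssssssssssdddddddddddddddddjjjjjjj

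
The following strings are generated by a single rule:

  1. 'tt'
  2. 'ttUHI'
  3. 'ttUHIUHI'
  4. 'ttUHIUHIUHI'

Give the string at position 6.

Each term is the previous one with UHI appended.
From ttUHIUHIUHI, 2 further steps: ttUHIUHIUHI → ttUHIUHIUHIUHI → (answer).

ttUHIUHIUHIUHIUHI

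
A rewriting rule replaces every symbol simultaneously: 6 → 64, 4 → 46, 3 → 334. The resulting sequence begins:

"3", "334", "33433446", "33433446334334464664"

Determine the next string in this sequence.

Applying the rule to each of the 20 symbols of 33433446334334464664 gives the pieces 334 334 46 334 334 46 46 64 334 334 46 334 334 46 46 64 46 64 64 46, which concatenate to the answer.

334334463343344646643343344633433446466446646446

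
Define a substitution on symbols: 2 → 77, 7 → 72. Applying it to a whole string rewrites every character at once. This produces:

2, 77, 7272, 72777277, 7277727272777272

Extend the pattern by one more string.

Replace each of the 16 characters of 7277727272777272 in place — 72 77 72 72 72 77 72 77 72 77 72 72 72 77 72 77 — and concatenate.

72777272727772777277727272777277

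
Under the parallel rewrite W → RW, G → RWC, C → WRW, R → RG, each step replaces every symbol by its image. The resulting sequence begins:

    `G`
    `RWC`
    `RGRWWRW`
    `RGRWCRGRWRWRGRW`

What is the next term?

Rewriting the 15 symbols of RGRWCRGRWRWRGRW one by one yields RG RWC RG RW WRW RG RWC RG RW RG RW RG RWC RG RW; concatenated:

RGRWCRGRWWRWRGRWCRGRWRGRWRGRWCRGRW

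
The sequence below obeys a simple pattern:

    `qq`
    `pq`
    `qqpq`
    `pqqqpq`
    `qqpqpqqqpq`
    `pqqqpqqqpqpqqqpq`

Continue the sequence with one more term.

qqpqpqqqpqpqqqpqqqpqpqqqpq

This is a Fibonacci-style word recurrence s(k) = s(k−2)·s(k−1): e.g. qq·pq = qqpq.
The next term joins qqpqpqqqpq and pqqqpqqqpqpqqqpq.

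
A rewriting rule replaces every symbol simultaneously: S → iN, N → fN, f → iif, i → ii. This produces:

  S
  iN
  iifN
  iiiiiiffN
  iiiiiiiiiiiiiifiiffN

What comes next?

Replace each of the 20 characters of iiiiiiiiiiiiiifiiffN in place — ii ii ii ii ii ii ii ii ii ii ii ii ii ii iif ii ii iif iif fN — and concatenate.

iiiiiiiiiiiiiiiiiiiiiiiiiiiiiifiiiiiifiiffN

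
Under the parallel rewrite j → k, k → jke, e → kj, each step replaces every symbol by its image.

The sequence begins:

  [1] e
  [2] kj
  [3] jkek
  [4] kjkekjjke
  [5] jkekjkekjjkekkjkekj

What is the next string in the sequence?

kjkekjjkekjkekjjkekkjkekjjkejkekjkekjjkek

Replace each of the 19 characters of jkekjkekjjkekkjkekj in place — k jke kj jke k jke kj jke k k jke kj jke jke k jke kj jke k — and concatenate.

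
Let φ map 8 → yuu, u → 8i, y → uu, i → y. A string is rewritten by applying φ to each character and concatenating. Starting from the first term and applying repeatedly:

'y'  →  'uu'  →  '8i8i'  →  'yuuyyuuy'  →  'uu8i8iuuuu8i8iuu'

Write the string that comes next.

Rewriting the 16 symbols of uu8i8iuuuu8i8iuu one by one yields 8i 8i yuu y yuu y 8i 8i 8i 8i yuu y yuu y 8i 8i; concatenated:

8i8iyuuyyuuy8i8i8i8iyuuyyuuy8i8i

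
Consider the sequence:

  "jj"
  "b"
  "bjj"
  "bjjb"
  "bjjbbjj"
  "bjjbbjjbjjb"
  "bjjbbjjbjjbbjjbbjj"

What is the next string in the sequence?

bjjbbjjbjjbbjjbbjjbjjbbjjbjjb

From term 3 onward, concatenate the last term with the second-to-last: b·jj = bjj, bjj·b = bjjb, …
Continuing: bjjbbjjbjjbbjjbbjj · bjjbbjjbjjb gives term 8.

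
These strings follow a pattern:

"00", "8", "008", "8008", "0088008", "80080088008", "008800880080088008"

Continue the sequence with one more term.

From term 3 onward, concatenate the second-to-last term with the last: 00·8 = 008, 8·008 = 8008, …
Continuing: 80080088008 · 008800880080088008 gives term 8.

80080088008008800880080088008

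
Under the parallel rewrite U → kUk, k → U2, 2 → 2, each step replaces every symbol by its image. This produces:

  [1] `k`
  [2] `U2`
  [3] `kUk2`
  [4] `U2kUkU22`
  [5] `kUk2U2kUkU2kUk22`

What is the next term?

Rewriting the 16 symbols of kUk2U2kUkU2kUk22 one by one yields U2 kUk U2 2 kUk 2 U2 kUk U2 kUk 2 U2 kUk U2 2 2; concatenated:

U2kUkU22kUk2U2kUkU2kUk2U2kUkU222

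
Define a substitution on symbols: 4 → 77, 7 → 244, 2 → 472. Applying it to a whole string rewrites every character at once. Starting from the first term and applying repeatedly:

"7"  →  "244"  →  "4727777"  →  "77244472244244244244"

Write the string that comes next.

Applying the rule to each of the 20 symbols of 77244472244244244244 gives the pieces 244 244 472 77 77 77 244 472 472 77 77 472 77 77 472 77 77 472 77 77, which concatenate to the answer.

2442444727777772444724727777472777747277774727777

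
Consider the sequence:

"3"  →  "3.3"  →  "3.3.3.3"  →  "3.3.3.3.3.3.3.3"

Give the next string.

3.3.3.3.3.3.3.3.3.3.3.3.3.3.3.3

Every step duplicates the string with '.' between the halves.
One more doubling of 3.3.3.3.3.3.3.3 gives the answer.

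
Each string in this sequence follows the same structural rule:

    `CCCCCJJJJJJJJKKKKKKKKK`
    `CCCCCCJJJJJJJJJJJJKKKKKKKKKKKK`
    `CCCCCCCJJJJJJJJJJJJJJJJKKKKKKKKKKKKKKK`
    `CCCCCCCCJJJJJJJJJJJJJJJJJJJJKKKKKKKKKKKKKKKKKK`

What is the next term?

CCCCCCCCCJJJJJJJJJJJJJJJJJJJJJJJJKKKKKKKKKKKKKKKKKKKKK

Term n consists of n+3 C's, followed by 4n J's, followed by 3n+3 K's, where the shown terms are n = 2, 3, 4, 5.
Setting n = 6 gives 9, 24, 21 characters in each block.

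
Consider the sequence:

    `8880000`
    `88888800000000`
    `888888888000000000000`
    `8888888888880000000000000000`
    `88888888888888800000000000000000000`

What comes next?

Term n consists of 3n 8's, followed by 4n 0's (n = 1, 2, …).
At n = 6 the blocks have lengths 18, 24.

888888888888888888000000000000000000000000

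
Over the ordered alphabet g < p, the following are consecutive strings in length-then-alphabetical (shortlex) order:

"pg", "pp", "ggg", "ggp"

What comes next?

Find the rightmost character of ggp below p, bump it to the next letter, and reset everything to its right to g.

gpg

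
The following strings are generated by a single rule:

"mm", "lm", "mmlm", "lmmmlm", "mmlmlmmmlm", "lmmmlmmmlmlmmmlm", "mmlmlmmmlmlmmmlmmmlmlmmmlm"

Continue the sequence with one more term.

Each term (from the third on) is the two preceding terms concatenated in order: term 3 = mm·lm = mmlm.
So term 8 is lmmmlmmmlmlmmmlm·mmlmlmmmlmlmmmlmmmlmlmmmlm.

lmmmlmmmlmlmmmlmmmlmlmmmlmlmmmlmmmlmlmmmlm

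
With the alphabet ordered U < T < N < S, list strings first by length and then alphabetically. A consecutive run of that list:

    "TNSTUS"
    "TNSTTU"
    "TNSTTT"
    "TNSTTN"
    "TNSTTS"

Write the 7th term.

Advancing 2 positions from TNSTTS through TNSTTS → TNSTNU reaches term 7.

TNSTNT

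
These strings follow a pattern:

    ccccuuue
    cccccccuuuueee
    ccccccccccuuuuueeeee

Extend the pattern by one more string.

Term n consists of 3n+1 c's, followed by n+2 u's, followed by 2n-1 e's (n = 1, 2, …).
Setting n = 4 gives 13, 6, 7 characters in each block.

cccccccccccccuuuuuueeeeeee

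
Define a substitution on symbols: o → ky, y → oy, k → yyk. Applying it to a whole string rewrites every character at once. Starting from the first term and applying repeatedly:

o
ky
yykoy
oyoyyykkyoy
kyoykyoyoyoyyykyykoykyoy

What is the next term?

yykoykyoyyykoykyoykyoykyoyoyoyyykoyoyyykkyoyyykoykyoy

Replace each of the 24 characters of kyoykyoyoyoyyykyykoykyoy in place — yyk oy ky oy yyk oy ky oy ky oy ky oy oy oy yyk oy oy yyk ky oy yyk oy ky oy — and concatenate.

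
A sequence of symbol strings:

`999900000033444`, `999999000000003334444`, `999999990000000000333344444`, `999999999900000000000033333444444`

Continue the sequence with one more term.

999999999999000000000000003333334444444

The n-th term is 2n-2 9's then 2n 0's then n-1 3's then n 4's, where the shown terms are n = 3, 4, 5, 6.
At n = 7 the blocks have lengths 12, 14, 6, 7.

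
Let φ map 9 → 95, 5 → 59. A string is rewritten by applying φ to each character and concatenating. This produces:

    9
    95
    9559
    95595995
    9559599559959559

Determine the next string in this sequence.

φ(9559599559959559) expands symbol-by-symbol to 95 59 59 95 59 95 95 59 59 95 95 59 95 59 59 95; joining the 16 pieces gives the next term.

95595995599595595995955995595995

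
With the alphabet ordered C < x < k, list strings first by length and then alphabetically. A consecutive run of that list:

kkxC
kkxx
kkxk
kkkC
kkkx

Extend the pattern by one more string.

Treat kkkx as a base-3 numeral over the given alphabet and add one, carrying through any trailing k's.

kkkk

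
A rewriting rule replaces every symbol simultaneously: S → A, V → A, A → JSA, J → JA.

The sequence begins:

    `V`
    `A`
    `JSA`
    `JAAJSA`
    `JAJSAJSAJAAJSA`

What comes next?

JAJSAJAAJSAJAAJSAJAJSAJSAJAAJSA

Applying the rule to each of the 14 symbols of JAJSAJSAJAAJSA gives the pieces JA JSA JA A JSA JA A JSA JA JSA JSA JA A JSA, which concatenate to the answer.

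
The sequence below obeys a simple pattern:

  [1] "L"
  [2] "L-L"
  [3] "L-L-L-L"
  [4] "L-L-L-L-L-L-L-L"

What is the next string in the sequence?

Every step duplicates the string with '-' between the halves.
Doubling L-L-L-L-L-L-L-L with '-' between the halves:

L-L-L-L-L-L-L-L-L-L-L-L-L-L-L-L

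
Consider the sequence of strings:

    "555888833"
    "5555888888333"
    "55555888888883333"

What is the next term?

Reading off run lengths: 5 runs 3, 4, 5; 8 runs 4, 6, 8; 3 runs 2, 3, 4 — each is linear in n, where the shown terms are n = 2, 3, 4.
For the next term, n = 5, so the run lengths are 6, 10, 5.

555555888888888833333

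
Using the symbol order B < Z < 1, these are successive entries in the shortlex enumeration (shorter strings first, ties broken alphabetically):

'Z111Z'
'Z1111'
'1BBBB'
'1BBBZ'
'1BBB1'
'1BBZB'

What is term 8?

1BBZ1

Advancing 2 positions from 1BBZB through 1BBZB → 1BBZZ reaches term 8.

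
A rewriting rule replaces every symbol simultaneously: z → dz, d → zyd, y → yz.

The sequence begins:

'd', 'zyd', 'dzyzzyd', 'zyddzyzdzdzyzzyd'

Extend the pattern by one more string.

Rewriting the 16 symbols of zyddzyzdzdzyzzyd one by one yields dz yz zyd zyd dz yz dz zyd dz zyd dz yz dz dz yz zyd; concatenated:

dzyzzydzyddzyzdzzyddzzyddzyzdzdzyzzyd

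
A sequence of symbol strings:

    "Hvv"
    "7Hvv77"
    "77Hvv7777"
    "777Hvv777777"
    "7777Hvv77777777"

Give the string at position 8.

7777777Hvv77777777777777

Each term wraps the previous one in 7 on the left and 77 on the right.
From 7777Hvv77777777, 3 further steps: 7777Hvv77777777 → 77777Hvv7777777777 → 777777Hvv777777777777 → (answer).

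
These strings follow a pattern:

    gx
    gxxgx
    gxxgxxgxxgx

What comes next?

Every step duplicates the string with 'x' between the halves.
Doubling gxxgxxgxxgx with 'x' between the halves:

gxxgxxgxxgxxgxxgxxgxxgx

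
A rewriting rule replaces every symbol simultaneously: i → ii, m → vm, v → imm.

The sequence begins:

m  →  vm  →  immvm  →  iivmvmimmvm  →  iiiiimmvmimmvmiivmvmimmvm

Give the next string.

Rewriting the 25 symbols of iiiiimmvmimmvmiivmvmimmvm one by one yields ii ii ii ii ii vm vm imm vm ii vm vm imm vm ii ii imm vm imm vm ii vm vm imm vm; concatenated:

iiiiiiiiiivmvmimmvmiivmvmimmvmiiiiimmvmimmvmiivmvmimmvm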